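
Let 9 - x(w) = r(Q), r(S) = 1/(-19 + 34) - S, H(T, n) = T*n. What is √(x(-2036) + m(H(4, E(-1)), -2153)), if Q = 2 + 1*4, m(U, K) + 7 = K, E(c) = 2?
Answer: 4*I*√30165/15 ≈ 46.315*I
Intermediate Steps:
m(U, K) = -7 + K
Q = 6 (Q = 2 + 4 = 6)
r(S) = 1/15 - S
x(w) = 224/15 (x(w) = 9 - (1/15 - 1*6) = 9 - (1/15 - 6) = 9 - 1*(-89/15) = 9 + 89/15 = 224/15)
√(x(-2036) + m(H(4, E(-1)), -2153)) = √(224/15 + (-7 - 2153)) = √(224/15 - 2160) = √(-32176/15) = 4*I*√30165/15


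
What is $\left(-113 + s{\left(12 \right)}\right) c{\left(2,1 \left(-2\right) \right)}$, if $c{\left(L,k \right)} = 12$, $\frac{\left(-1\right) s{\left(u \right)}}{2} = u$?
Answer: $-1644$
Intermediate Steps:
$s{\left(u \right)} = - 2 u$
$\left(-113 + s{\left(12 \right)}\right) c{\left(2,1 \left(-2\right) \right)} = \left(-113 - 24\right) 12 = \left(-137\right) 12 = -1644$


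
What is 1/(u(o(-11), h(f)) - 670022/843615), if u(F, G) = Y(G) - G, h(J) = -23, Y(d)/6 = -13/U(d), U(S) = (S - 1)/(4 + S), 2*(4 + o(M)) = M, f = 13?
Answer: -3374460/133440413 ≈ -0.025288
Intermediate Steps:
o(M) = -4 + M/2
U(S) = (-1 + S)/(4 + S)
Y(d) = -78*(4 + d)/(-1 + d) (Y(d) = 6*(-13*(4 + d)/(-1 + d)) = -78*(4 + d)/(-1 + d))
u(F, G) = -G + 78*(-4 - G)/(-1 + G) (u(F, G) = 78*(-4 - G)/(-1 + G) - G = -G + 78*(-4 - G)/(-1 + G))
1/(u(o(-11), h(f)) - 670022/843615) = 1/((-312 - 1*(-23)**2 - 77*(-23))/(-1 - 23) - 670022/843615) = 1/((-312 - 1*529 + 1771)/(-24) - 670022*1/843615) = 1/(-(-312 - 529 + 1771)/24 - 670022/843615) = 1/(-1/24*930 - 670022/843615) = 1/(-155/4 - 670022/843615) = 1/(-133440413/3374460) = -3374460/133440413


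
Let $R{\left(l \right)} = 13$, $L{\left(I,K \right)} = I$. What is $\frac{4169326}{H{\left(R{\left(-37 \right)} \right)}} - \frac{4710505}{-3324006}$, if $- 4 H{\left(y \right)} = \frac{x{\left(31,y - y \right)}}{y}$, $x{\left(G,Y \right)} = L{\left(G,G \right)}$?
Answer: $- \frac{23247123072647}{3324006} \approx -6.9937 \cdot 10^{6}$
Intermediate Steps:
$x{\left(G,Y \right)} = G$
$H{\left(y \right)} = - \frac{31}{4 y}$ ($H{\left(y \right)} = - \frac{31 \frac{1}{y}}{4} = - \frac{31}{4 y}$)
$\frac{4169326}{H{\left(R{\left(-37 \right)} \right)}} - \frac{4710505}{-3324006} = \frac{4169326}{\left(- \frac{31}{4}\right) \frac{1}{13}} - \frac{4710505}{-3324006} = \frac{4169326}{\left(- \frac{31}{4}\right) \frac{1}{13}} - - \frac{4710505}{3324006} = \frac{4169326}{- \frac{31}{52}} + \frac{4710505}{3324006} = 4169326 \left(- \frac{52}{31}\right) + \frac{4710505}{3324006} = - \frac{216804952}{31} + \frac{4710505}{3324006} = - \frac{23247123072647}{3324006}$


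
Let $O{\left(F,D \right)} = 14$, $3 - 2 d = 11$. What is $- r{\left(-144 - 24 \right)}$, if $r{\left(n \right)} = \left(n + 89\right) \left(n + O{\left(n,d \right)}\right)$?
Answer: $-12166$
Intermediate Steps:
$d = -4$ ($d = \frac{3}{2} - \frac{11}{2} = -4$)
$r{\left(n \right)} = \left(14 + n\right) \left(89 + n\right)$ ($r{\left(n \right)} = \left(n + 89\right) \left(n + 14\right) = \left(89 + n\right) \left(14 + n\right) = \left(14 + n\right) \left(89 + n\right)$)
$- r{\left(-144 - 24 \right)} = - (1246 + \left(-144 - 24\right)^{2} + 103 \left(-144 - 24\right)) = - (1246 + \left(-168\right)^{2} + 103 \left(-168\right)) = - (1246 + 28224 - 17304) = \left(-1\right) 12166 = -12166$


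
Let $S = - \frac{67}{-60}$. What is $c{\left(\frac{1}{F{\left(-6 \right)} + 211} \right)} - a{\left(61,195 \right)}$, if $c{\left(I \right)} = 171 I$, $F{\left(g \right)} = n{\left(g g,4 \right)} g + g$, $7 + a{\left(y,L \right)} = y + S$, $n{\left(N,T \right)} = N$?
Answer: $- \frac{46637}{660} \approx -70.662$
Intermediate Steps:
$S = \frac{67}{60}$ ($S = \left(-67\right) \left(- \frac{1}{60}\right) = \frac{67}{60} \approx 1.1167$)
$a{\left(y,L \right)} = - \frac{353}{60} + y$ ($a{\left(y,L \right)} = -7 + \left(y + \frac{67}{60}\right) = -7 + \left(\frac{67}{60} + y\right) = - \frac{353}{60} + y$)
$F{\left(g \right)} = g + g^{3}$ ($F{\left(g \right)} = g g g + g = g^{2} g + g = g^{3} + g = g + g^{3}$)
$c{\left(\frac{1}{F{\left(-6 \right)} + 211} \right)} - a{\left(61,195 \right)} = \frac{171}{\left(-6 + \left(-6\right)^{3}\right) + 211} - \left(- \frac{353}{60} + 61\right) = \frac{171}{\left(-6 - 216\right) + 211} - \frac{3307}{60} = \frac{171}{-222 + 211} - \frac{3307}{60} = \frac{171}{-11} - \frac{3307}{60} = 171 \left(- \frac{1}{11}\right) - \frac{3307}{60} = - \frac{171}{11} - \frac{3307}{60} = - \frac{46637}{660}$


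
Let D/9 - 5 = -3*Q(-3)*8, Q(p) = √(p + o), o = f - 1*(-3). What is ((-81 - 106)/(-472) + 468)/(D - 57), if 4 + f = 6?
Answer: 221083/3664608 - 663249*√2/610768 ≈ -1.4754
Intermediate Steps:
f = 2 (f = -4 + 6 = 2)
o = 5 (o = 2 - 1*(-3) = 2 + 3 = 5)
Q(p) = √(5 + p) (Q(p) = √(p + 5) = √(5 + p))
D = 45 - 216*√2 (D = 45 + 9*(-3*√(5 - 3)*8) = 45 + 9*(-3*√2*8) = 45 + 9*(-24*√2) = 45 - 216*√2 ≈ -260.47)
((-81 - 106)/(-472) + 468)/(D - 57) = ((-81 - 106)/(-472) + 468)/((45 - 216*√2) - 57) = (-187*(-1/472) + 468)/(-12 - 216*√2) = (187/472 + 468)/(-12 - 216*√2) = 221083/(472*(-12 - 216*√2))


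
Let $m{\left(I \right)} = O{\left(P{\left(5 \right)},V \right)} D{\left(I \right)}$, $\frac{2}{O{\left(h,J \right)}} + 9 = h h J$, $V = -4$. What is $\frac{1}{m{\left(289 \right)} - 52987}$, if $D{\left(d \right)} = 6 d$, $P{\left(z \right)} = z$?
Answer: $- \frac{109}{5779051} \approx -1.8861 \cdot 10^{-5}$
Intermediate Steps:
$O{\left(h,J \right)} = \frac{2}{-9 + J h^{2}}$ ($O{\left(h,J \right)} = \frac{2}{-9 + h h J} = \frac{2}{-9 + h^{2} J} = \frac{2}{-9 + J h^{2}}$)
$m{\left(I \right)} = - \frac{12 I}{109}$ ($m{\left(I \right)} = \frac{2}{-9 - 4 \cdot 5^{2}} \cdot 6 I = \frac{2}{-9 - 100} \cdot 6 I = \frac{2}{-109} \cdot 6 I = 2 \left(- \frac{1}{109}\right) 6 I = - \frac{2 \cdot 6 I}{109} = - \frac{12 I}{109}$)
$\frac{1}{m{\left(289 \right)} - 52987} = \frac{1}{\left(- \frac{12}{109}\right) 289 - 52987} = \frac{1}{- \frac{3468}{109} - 52987} = \frac{1}{- \frac{5779051}{109}} = - \frac{109}{5779051}$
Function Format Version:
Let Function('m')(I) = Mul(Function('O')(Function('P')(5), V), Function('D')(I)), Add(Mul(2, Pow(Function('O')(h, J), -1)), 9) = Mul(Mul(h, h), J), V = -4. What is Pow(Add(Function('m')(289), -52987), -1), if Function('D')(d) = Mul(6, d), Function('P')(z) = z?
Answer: Rational(-109, 5779051) ≈ -1.8861e-5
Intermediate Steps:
Function('O')(h, J) = Mul(2, Pow(Add(-9, Mul(J, Pow(h, 2))), -1)) (Function('O')(h, J) = Mul(2, Pow(Add(-9, Mul(Mul(h, h), J)), -1)) = Mul(2, Pow(Add(-9, Mul(Pow(h, 2), J)), -1)) = Mul(2, Pow(Add(-9, Mul(J, Pow(h, 2))), -1)))
Function('m')(I) = Mul(Rational(-12, 109), I) (Function('m')(I) = Mul(Mul(2, Pow(Add(-9, Mul(-4, Pow(5, 2))), -1)), Mul(6, I)) = Mul(Mul(2, Pow(Add(-9, Mul(-4, 25)), -1)), Mul(6, I)) = Mul(Mul(2, Pow(Add(-9, -100), -1)), Mul(6, I)) = Mul(Mul(2, Pow(-109, -1)), Mul(6, I)) = Mul(Mul(2, Rational(-1, 109)), Mul(6, I)) = Mul(Rational(-2, 109), Mul(6, I)) = Mul(Rational(-12, 109), I))
Pow(Add(Function('m')(289), -52987), -1) = Pow(Add(Mul(Rational(-12, 109), 289), -52987), -1) = Pow(Add(Rational(-3468, 109), -52987), -1) = Pow(Rational(-5779051, 109), -1) = Rational(-109, 5779051)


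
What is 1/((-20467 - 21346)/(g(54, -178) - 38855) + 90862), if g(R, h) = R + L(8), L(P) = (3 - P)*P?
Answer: 38841/3529212755 ≈ 1.1006e-5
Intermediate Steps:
L(P) = P*(3 - P)
g(R, h) = -40 + R (g(R, h) = R + 8*(3 - 1*8) = R + 8*(3 - 8) = R + 8*(-5) = R - 40 = -40 + R)
1/((-20467 - 21346)/(g(54, -178) - 38855) + 90862) = 1/((-20467 - 21346)/((-40 + 54) - 38855) + 90862) = 1/(-41813/(14 - 38855) + 90862) = 1/(-41813/(-38841) + 90862) = 1/(-41813*(-1/38841) + 90862) = 1/(41813/38841 + 90862) = 1/(3529212755/38841) = 38841/3529212755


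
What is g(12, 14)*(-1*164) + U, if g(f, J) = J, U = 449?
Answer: -1847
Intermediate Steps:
g(12, 14)*(-1*164) + U = 14*(-1*164) + 449 = 14*(-164) + 449 = -2296 + 449 = -1847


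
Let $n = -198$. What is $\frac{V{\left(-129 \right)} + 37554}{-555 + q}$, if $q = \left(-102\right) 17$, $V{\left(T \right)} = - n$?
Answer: $- \frac{12584}{763} \approx -16.493$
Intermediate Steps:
$V{\left(T \right)} = 198$ ($V{\left(T \right)} = \left(-1\right) \left(-198\right) = 198$)
$q = -1734$
$\frac{V{\left(-129 \right)} + 37554}{-555 + q} = \frac{198 + 37554}{-555 - 1734} = \frac{37752}{-2289} = 37752 \left(- \frac{1}{2289}\right) = - \frac{12584}{763}$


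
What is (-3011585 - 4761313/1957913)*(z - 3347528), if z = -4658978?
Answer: 47209771616093317508/1957913 ≈ 2.4112e+13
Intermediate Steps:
(-3011585 - 4761313/1957913)*(z - 3347528) = (-3011585 - 4761313/1957913)*(-4658978 - 3347528) = (-3011585 - 4761313*1/1957913)*(-8006506) = (-3011585 - 4761313/1957913)*(-8006506) = -5896426183418/1957913*(-8006506) = 47209771616093317508/1957913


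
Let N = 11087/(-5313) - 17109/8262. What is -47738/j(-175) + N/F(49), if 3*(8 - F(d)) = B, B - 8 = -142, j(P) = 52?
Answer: -1021971174635/1113116004 ≈ -918.12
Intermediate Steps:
N = -6759293/1625778 (N = 11087*(-1/5313) - 17109*1/8262 = -11087/5313 - 1901/918 = -6759293/1625778 ≈ -4.1576)
B = -134 (B = 8 - 142 = -134)
F(d) = 158/3 (F(d) = 8 - 1/3*(-134) = 8 + 134/3 = 158/3)
-47738/j(-175) + N/F(49) = -47738/52 - 6759293/(1625778*158/3) = -47738*1/52 - 6759293/1625778*3/158 = -23869/26 - 6759293/85624308 = -1021971174635/1113116004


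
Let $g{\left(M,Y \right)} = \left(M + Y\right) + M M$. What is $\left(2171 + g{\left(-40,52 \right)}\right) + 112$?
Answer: $3895$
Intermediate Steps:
$g{\left(M,Y \right)} = M + Y + M^{2}$ ($g{\left(M,Y \right)} = \left(M + Y\right) + M^{2} = M + Y + M^{2}$)
$\left(2171 + g{\left(-40,52 \right)}\right) + 112 = \left(2171 + \left(-40 + 52 + \left(-40\right)^{2}\right)\right) + 112 = \left(2171 + \left(-40 + 52 + 1600\right)\right) + 112 = \left(2171 + 1612\right) + 112 = 3783 + 112 = 3895$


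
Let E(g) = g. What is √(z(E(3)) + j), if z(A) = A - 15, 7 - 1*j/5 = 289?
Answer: 3*I*√158 ≈ 37.709*I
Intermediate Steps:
j = -1410 (j = 35 - 5*289 = 35 - 1445 = -1410)
z(A) = -15 + A
√(z(E(3)) + j) = √((-15 + 3) - 1410) = √(-12 - 1410) = √(-1422) = 3*I*√158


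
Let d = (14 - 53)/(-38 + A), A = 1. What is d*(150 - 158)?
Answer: -312/37 ≈ -8.4324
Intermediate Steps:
d = 39/37 (d = (14 - 53)/(-38 + 1) = -39/(-37) = -39*(-1/37) = 39/37 ≈ 1.0541)
d*(150 - 158) = 39*(150 - 158)/37 = (39/37)*(-8) = -312/37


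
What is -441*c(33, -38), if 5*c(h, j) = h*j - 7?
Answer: 556101/5 ≈ 1.1122e+5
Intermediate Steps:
c(h, j) = -7/5 + h*j/5 (c(h, j) = (h*j - 7)/5 = (-7 + h*j)/5 = -7/5 + h*j/5)
-441*c(33, -38) = -441*(-7/5 + (1/5)*33*(-38)) = -441*(-7/5 - 1254/5) = -441*(-1261/5) = 556101/5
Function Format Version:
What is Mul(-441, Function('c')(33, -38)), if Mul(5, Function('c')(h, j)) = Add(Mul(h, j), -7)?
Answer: Rational(556101, 5) ≈ 1.1122e+5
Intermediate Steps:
Function('c')(h, j) = Add(Rational(-7, 5), Mul(Rational(1, 5), h, j)) (Function('c')(h, j) = Mul(Rational(1, 5), Add(Mul(h, j), -7)) = Mul(Rational(1, 5), Add(-7, Mul(h, j))) = Add(Rational(-7, 5), Mul(Rational(1, 5), h, j)))
Mul(-441, Function('c')(33, -38)) = Mul(-441, Add(Rational(-7, 5), Mul(Rational(1, 5), 33, -38))) = Mul(-441, Add(Rational(-7, 5), Rational(-1254, 5))) = Mul(-441, Rational(-1261, 5)) = Rational(556101, 5)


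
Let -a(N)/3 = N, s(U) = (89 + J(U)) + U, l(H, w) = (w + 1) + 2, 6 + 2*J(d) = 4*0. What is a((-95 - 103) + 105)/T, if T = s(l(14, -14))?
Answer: 93/25 ≈ 3.7200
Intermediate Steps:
J(d) = -3 (J(d) = -3 + (4*0)/2 = -3 + (1/2)*0 = -3 + 0 = -3)
l(H, w) = 3 + w (l(H, w) = (1 + w) + 2 = 3 + w)
s(U) = 86 + U (s(U) = (89 - 3) + U = 86 + U)
a(N) = -3*N
T = 75 (T = 86 + (3 - 14) = 86 - 11 = 75)
a((-95 - 103) + 105)/T = -3*((-95 - 103) + 105)/75 = -3*(-198 + 105)*(1/75) = -3*(-93)*(1/75) = 279*(1/75) = 93/25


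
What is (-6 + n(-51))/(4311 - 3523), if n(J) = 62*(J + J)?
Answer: -3165/394 ≈ -8.0330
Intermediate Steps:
n(J) = 124*J (n(J) = 62*(2*J) = 124*J)
(-6 + n(-51))/(4311 - 3523) = (-6 + 124*(-51))/(4311 - 3523) = (-6 - 6324)/788 = -6330*1/788 = -3165/394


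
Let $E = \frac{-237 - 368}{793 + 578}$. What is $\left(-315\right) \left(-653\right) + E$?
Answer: $\frac{282007240}{1371} \approx 2.0569 \cdot 10^{5}$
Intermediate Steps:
$E = - \frac{605}{1371}$ ($E = \frac{-237 - 368}{1371} = \left(-605\right) \frac{1}{1371} = - \frac{605}{1371} \approx -0.44128$)
$\left(-315\right) \left(-653\right) + E = \left(-315\right) \left(-653\right) - \frac{605}{1371} = 205695 - \frac{605}{1371} = \frac{282007240}{1371}$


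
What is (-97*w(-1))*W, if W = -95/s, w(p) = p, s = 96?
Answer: -9215/96 ≈ -95.990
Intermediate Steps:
W = -95/96 ≈ -0.98958
(-97*w(-1))*W = -97*(-1)*(-95/96) = 97*(-95/96) = -9215/96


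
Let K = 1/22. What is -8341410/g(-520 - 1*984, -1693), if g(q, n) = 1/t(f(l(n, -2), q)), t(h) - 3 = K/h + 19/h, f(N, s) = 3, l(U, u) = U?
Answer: -77979545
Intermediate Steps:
K = 1/22 ≈ 0.045455
t(h) = 3 + 419/(22*h) (t(h) = 3 + (1/(22*h) + 19/h) = 3 + 419/(22*h))
g(q, n) = 66/617 (g(q, n) = 1/(3 + (419/22)/3) = 1/(3 + (419/22)*(1/3)) = 1/(3 + 419/66) = 1/(617/66) = 66/617)
-8341410/g(-520 - 1*984, -1693) = -8341410/66/617 = -8341410*617/66 = -77979545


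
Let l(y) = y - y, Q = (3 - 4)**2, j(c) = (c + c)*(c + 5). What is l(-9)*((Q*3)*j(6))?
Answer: 0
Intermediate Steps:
j(c) = 2*c*(5 + c) (j(c) = (2*c)*(5 + c) = 2*c*(5 + c))
Q = 1 (Q = (-1)**2 = 1)
l(y) = 0
l(-9)*((Q*3)*j(6)) = 0*((1*3)*(2*6*(5 + 6))) = 0*(3*(2*6*11)) = 0*(3*132) = 0*396 = 0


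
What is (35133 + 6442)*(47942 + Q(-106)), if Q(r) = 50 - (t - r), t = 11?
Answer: 1990403125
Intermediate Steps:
Q(r) = 39 + r (Q(r) = 50 - (11 - r) = 50 + (-11 + r) = 39 + r)
(35133 + 6442)*(47942 + Q(-106)) = (35133 + 6442)*(47942 + (39 - 106)) = 41575*(47942 - 67) = 41575*47875 = 1990403125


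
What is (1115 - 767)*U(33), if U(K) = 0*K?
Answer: 0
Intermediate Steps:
U(K) = 0
(1115 - 767)*U(33) = (1115 - 767)*0 = 348*0 = 0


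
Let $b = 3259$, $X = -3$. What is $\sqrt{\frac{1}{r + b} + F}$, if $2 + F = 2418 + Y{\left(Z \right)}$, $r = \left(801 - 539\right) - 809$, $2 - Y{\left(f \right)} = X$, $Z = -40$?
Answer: $\frac{\sqrt{4451580534}}{1356} \approx 49.204$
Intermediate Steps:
$Y{\left(f \right)} = 5$ ($Y{\left(f \right)} = 2 - -3 = 2 + 3 = 5$)
$r = -547$ ($r = 262 - 809 = -547$)
$F = 2421$ ($F = -2 + \left(2418 + 5\right) = -2 + 2423 = 2421$)
$\sqrt{\frac{1}{r + b} + F} = \sqrt{\frac{1}{-547 + 3259} + 2421} = \sqrt{\frac{1}{2712} + 2421} = \sqrt{\frac{6565753}{2712}} = \frac{\sqrt{4451580534}}{1356}$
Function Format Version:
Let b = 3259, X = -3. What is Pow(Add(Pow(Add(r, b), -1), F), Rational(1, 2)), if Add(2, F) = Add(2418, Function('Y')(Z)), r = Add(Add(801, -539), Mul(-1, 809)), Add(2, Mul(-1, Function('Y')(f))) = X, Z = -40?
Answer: Mul(Rational(1, 1356), Pow(4451580534, Rational(1, 2))) ≈ 49.204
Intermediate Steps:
Function('Y')(f) = 5 (Function('Y')(f) = Add(2, Mul(-1, -3)) = Add(2, 3) = 5)
r = -547 (r = Add(262, -809) = -547)
F = 2421 (F = Add(-2, Add(2418, 5)) = Add(-2, 2423) = 2421)
Pow(Add(Pow(Add(r, b), -1), F), Rational(1, 2)) = Pow(Add(Pow(Add(-547, 3259), -1), 2421), Rational(1, 2)) = Pow(Add(Pow(2712, -1), 2421), Rational(1, 2)) = Pow(Add(Rational(1, 2712), 2421), Rational(1, 2)) = Pow(Rational(6565753, 2712), Rational(1, 2)) = Mul(Rational(1, 1356), Pow(4451580534, Rational(1, 2)))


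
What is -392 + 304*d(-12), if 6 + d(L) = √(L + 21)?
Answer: -1304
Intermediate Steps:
d(L) = -6 + √(21 + L) (d(L) = -6 + √(L + 21) = -6 + √(21 + L))
-392 + 304*d(-12) = -392 + 304*(-6 + √(21 - 12)) = -392 + 304*(-6 + √9) = -392 + 304*(-6 + 3) = -392 + 304*(-3) = -392 - 912 = -1304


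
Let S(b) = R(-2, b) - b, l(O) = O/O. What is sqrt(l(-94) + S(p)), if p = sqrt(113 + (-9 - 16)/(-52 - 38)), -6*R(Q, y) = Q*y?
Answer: sqrt(9 - sqrt(4078))/3 ≈ 2.4689*I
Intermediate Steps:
R(Q, y) = -Q*y/6
l(O) = 1
p = sqrt(4078)/6 (p = sqrt(113 - 25/(-90)) = sqrt(113 - 25*(-1/90)) = sqrt(113 + 5/18) = sqrt(2039/18) = sqrt(4078)/6 ≈ 10.643)
S(b) = -2*b/3 (S(b) = -1/6*(-2)*b - b = b/3 - b = -2*b/3)
sqrt(l(-94) + S(p)) = sqrt(1 - sqrt(4078)/9)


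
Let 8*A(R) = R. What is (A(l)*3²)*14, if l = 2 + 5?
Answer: 441/4 ≈ 110.25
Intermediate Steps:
l = 7
A(R) = R/8
(A(l)*3²)*14 = (((⅛)*7)*3²)*14 = ((7/8)*9)*14 = (63/8)*14 = 441/4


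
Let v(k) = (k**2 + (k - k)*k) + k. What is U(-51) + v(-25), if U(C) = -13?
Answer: 587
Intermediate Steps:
v(k) = k + k**2 (v(k) = (k**2 + 0*k) + k = (k**2 + 0) + k = k**2 + k = k + k**2)
U(-51) + v(-25) = -13 - 25*(1 - 25) = -13 - 25*(-24) = -13 + 600 = 587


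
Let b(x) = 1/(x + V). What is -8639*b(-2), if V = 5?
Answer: -8639/3 ≈ -2879.7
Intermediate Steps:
b(x) = 1/(5 + x) (b(x) = 1/(x + 5) = 1/(5 + x))
-8639*b(-2) = -8639/(5 - 2) = -8639/3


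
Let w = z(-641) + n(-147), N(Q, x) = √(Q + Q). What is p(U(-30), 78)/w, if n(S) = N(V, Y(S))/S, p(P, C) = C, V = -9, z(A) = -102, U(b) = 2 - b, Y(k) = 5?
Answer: -9551178/12490003 + 1911*I*√2/12490003 ≈ -0.76471 + 0.00021638*I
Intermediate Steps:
N(Q, x) = √2*√Q (N(Q, x) = √(2*Q) = √2*√Q)
n(S) = 3*I*√2/S (n(S) = (√2*√(-9))/S = (√2*(3*I))/S = (3*I*√2)/S = 3*I*√2/S)
w = -102 - I*√2/49 (w = -102 + 3*I*√2/(-147) = -102 + 3*I*√2*(-1/147) = -102 - I*√2/49 ≈ -102.0 - 0.028861*I)
p(U(-30), 78)/w = 78/(-102 - I*√2/49)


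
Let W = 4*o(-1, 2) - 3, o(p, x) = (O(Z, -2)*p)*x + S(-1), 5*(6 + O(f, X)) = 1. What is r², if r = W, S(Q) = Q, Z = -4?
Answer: 38809/25 ≈ 1552.4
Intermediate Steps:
O(f, X) = -29/5 (O(f, X) = -6 + (⅕)*1 = -6 + ⅕ = -29/5)
o(p, x) = -1 - 29*p*x/5 (o(p, x) = (-29*p/5)*x - 1 = -29*p*x/5 - 1 = -1 - 29*p*x/5)
W = 197/5 (W = 4*(-1 - 29/5*(-1)*2) - 3 = 4*(-1 + 58/5) - 3 = 4*(53/5) - 3 = 212/5 - 3 = 197/5 ≈ 39.400)
r = 197/5 ≈ 39.400
r² = (197/5)² = 38809/25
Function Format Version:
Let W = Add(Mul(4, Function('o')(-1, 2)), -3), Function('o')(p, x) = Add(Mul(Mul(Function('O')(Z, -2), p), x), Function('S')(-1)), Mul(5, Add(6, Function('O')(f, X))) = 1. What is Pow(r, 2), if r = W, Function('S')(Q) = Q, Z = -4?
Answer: Rational(38809, 25) ≈ 1552.4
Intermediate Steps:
Function('O')(f, X) = Rational(-29, 5) (Function('O')(f, X) = Add(-6, Mul(Rational(1, 5), 1)) = Add(-6, Rational(1, 5)) = Rational(-29, 5))
Function('o')(p, x) = Add(-1, Mul(Rational(-29, 5), p, x)) (Function('o')(p, x) = Add(Mul(Mul(Rational(-29, 5), p), x), -1) = Add(Mul(Rational(-29, 5), p, x), -1) = Add(-1, Mul(Rational(-29, 5), p, x)))
W = Rational(197, 5) (W = Add(Mul(4, Add(-1, Mul(Rational(-29, 5), -1, 2))), -3) = Add(Mul(4, Add(-1, Rational(58, 5))), -3) = Add(Mul(4, Rational(53, 5)), -3) = Add(Rational(212, 5), -3) = Rational(197, 5) ≈ 39.400)
r = Rational(197, 5) ≈ 39.400
Pow(r, 2) = Pow(Rational(197, 5), 2) = Rational(38809, 25)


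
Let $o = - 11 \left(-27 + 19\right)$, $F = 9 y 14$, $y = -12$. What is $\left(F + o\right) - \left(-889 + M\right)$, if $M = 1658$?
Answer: $-2193$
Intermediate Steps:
$F = -1512$ ($F = 9 \left(-12\right) 14 = \left(-108\right) 14 = -1512$)
$o = 88$ ($o = \left(-11\right) \left(-8\right) = 88$)
$\left(F + o\right) - \left(-889 + M\right) = \left(-1512 + 88\right) + \left(889 - 1658\right) = -1424 + \left(889 - 1658\right) = -1424 - 769 = -2193$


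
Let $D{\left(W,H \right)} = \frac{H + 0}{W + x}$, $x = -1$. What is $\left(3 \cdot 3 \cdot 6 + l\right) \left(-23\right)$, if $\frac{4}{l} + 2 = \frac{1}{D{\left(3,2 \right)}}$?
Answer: $-1150$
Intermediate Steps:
$D{\left(W,H \right)} = \frac{H}{-1 + W}$ ($D{\left(W,H \right)} = \frac{H + 0}{W - 1} = \frac{H}{-1 + W}$)
$l = -4$ ($l = \frac{4}{-2 + \frac{1}{2 \frac{1}{-1 + 3}}} = \frac{4}{-2 + \frac{1}{2 \cdot \frac{1}{2}}} = \frac{4}{-2 + 1^{-1}} = \frac{4}{-2 + 1} = \frac{4}{-1} = 4 \left(-1\right) = -4$)
$\left(3 \cdot 3 \cdot 6 + l\right) \left(-23\right) = \left(3 \cdot 3 \cdot 6 - 4\right) \left(-23\right) = \left(9 \cdot 6 - 4\right) \left(-23\right) = \left(54 - 4\right) \left(-23\right) = 50 \left(-23\right) = -1150$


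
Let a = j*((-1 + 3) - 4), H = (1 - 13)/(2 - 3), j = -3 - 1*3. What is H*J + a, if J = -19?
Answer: -216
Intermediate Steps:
j = -6 (j = -3 - 3 = -6)
H = 12 (H = -12/(-1) = -12*(-1) = 12)
a = 12 (a = -6*((-1 + 3) - 4) = -6*(2 - 4) = -6*(-2) = 12)
H*J + a = 12*(-19) + 12 = -228 + 12 = -216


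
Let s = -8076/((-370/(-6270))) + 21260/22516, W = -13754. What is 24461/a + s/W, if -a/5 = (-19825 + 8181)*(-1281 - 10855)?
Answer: 272148936472486427/27351304334363360 ≈ 9.9501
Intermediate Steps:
s = -28503100453/208273 (s = -8076/((-370*(-1/6270))) + 21260*(1/22516) = -8076/37/627 + 5315/5629 = -8076*627/37 + 5315/5629 = -5063652/37 + 5315/5629 = -28503100453/208273 ≈ -1.3685e+5)
a = -706557920 (a = -5*(-19825 + 8181)*(-1281 - 10855) = -(-58220)*(-12136) = -5*141311584 = -706557920)
24461/a + s/W = 24461/(-706557920) - 28503100453/208273/(-13754) = 24461*(-1/706557920) - 28503100453/208273*(-1/13754) = -24461/706557920 + 28503100453/2864586842 = 272148936472486427/27351304334363360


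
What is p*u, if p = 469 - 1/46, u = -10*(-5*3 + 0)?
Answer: 1617975/23 ≈ 70347.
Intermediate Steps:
u = 150 (u = -10*(-15 + 0) = -10*(-15) = 150)
p = 21573/46 (p = 469 - 1*1/46 = 469 - 1/46 = 21573/46 ≈ 468.98)
p*u = (21573/46)*150 = 1617975/23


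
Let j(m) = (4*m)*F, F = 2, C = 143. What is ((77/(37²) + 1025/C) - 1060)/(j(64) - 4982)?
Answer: 103049392/437539245 ≈ 0.23552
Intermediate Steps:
j(m) = 8*m (j(m) = (4*m)*2 = 8*m)
((77/(37²) + 1025/C) - 1060)/(j(64) - 4982) = ((77/(37²) + 1025/143) - 1060)/(8*64 - 4982) = ((77/1369 + 1025*(1/143)) - 1060)/(512 - 4982) = ((77*(1/1369) + 1025/143) - 1060)/(-4470) = ((77/1369 + 1025/143) - 1060)*(-1/4470) = (1414236/195767 - 1060)*(-1/4470) = -206098784/195767*(-1/4470) = 103049392/437539245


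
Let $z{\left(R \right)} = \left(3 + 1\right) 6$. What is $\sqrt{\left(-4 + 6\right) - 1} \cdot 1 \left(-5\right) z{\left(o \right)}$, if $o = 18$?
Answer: $-120$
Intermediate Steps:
$z{\left(R \right)} = 24$ ($z{\left(R \right)} = 4 \cdot 6 = 24$)
$\sqrt{\left(-4 + 6\right) - 1} \cdot 1 \left(-5\right) z{\left(o \right)} = \sqrt{\left(-4 + 6\right) - 1} \cdot 1 \left(-5\right) 24 = \sqrt{2 - 1} \cdot 1 \left(-5\right) 24 = \sqrt{1} \cdot 1 \left(-5\right) 24 = 1 \cdot 1 \left(-5\right) 24 = 1 \left(-5\right) 24 = \left(-5\right) 24 = -120$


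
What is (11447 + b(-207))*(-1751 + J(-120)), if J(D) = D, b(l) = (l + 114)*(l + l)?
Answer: -93454579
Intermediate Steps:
b(l) = 2*l*(114 + l) (b(l) = (114 + l)*(2*l) = 2*l*(114 + l))
(11447 + b(-207))*(-1751 + J(-120)) = (11447 + 2*(-207)*(114 - 207))*(-1751 - 120) = (11447 + 2*(-207)*(-93))*(-1871) = (11447 + 38502)*(-1871) = 49949*(-1871) = -93454579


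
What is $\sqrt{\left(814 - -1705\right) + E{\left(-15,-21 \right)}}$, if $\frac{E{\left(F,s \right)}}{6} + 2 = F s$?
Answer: $\sqrt{4397} \approx 66.31$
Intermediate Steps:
$E{\left(F,s \right)} = -12 + 6 F s$
$\sqrt{\left(814 - -1705\right) + E{\left(-15,-21 \right)}} = \sqrt{\left(814 - -1705\right) - \left(12 + 90 \left(-21\right)\right)} = \sqrt{\left(814 + 1705\right) + \left(-12 + 1890\right)} = \sqrt{2519 + 1878} = \sqrt{4397}$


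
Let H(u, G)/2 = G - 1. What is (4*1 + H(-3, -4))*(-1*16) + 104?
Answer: 200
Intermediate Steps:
H(u, G) = -2 + 2*G (H(u, G) = 2*(G - 1) = 2*(-1 + G) = -2 + 2*G)
(4*1 + H(-3, -4))*(-1*16) + 104 = (4*1 + (-2 + 2*(-4)))*(-1*16) + 104 = (4 + (-2 - 8))*(-16) + 104 = (4 - 10)*(-16) + 104 = -6*(-16) + 104 = 96 + 104 = 200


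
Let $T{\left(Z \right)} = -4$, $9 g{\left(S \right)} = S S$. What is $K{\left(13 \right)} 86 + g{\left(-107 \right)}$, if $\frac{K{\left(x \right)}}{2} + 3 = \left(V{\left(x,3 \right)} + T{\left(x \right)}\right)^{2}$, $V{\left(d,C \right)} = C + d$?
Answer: $\frac{229717}{9} \approx 25524.0$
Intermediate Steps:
$g{\left(S \right)} = \frac{S^{2}}{9}$ ($g{\left(S \right)} = \frac{S S}{9} = \frac{S^{2}}{9}$)
$K{\left(x \right)} = -6 + 2 \left(-1 + x\right)^{2}$ ($K{\left(x \right)} = -6 + 2 \left(\left(3 + x\right) - 4\right)^{2} = -6 + 2 \left(-1 + x\right)^{2}$)
$K{\left(13 \right)} 86 + g{\left(-107 \right)} = \left(-6 + 2 \left(-1 + 13\right)^{2}\right) 86 + \frac{\left(-107\right)^{2}}{9} = \left(-6 + 2 \cdot 12^{2}\right) 86 + \frac{1}{9} \cdot 11449 = \left(-6 + 2 \cdot 144\right) 86 + \frac{11449}{9} = \left(-6 + 288\right) 86 + \frac{11449}{9} = 282 \cdot 86 + \frac{11449}{9} = 24252 + \frac{11449}{9} = \frac{229717}{9}$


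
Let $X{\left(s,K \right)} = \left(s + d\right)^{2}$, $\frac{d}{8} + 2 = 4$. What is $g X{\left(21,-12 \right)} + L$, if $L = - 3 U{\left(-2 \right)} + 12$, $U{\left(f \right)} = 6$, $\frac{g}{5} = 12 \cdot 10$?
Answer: $821394$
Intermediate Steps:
$d = 16$ ($d = -16 + 8 \cdot 4 = -16 + 32 = 16$)
$X{\left(s,K \right)} = \left(16 + s\right)^{2}$ ($X{\left(s,K \right)} = \left(s + 16\right)^{2} = \left(16 + s\right)^{2}$)
$g = 600$ ($g = 5 \cdot 12 \cdot 10 = 5 \cdot 120 = 600$)
$L = -6$ ($L = \left(-3\right) 6 + 12 = -18 + 12 = -6$)
$g X{\left(21,-12 \right)} + L = 600 \left(16 + 21\right)^{2} - 6 = 600 \cdot 37^{2} - 6 = 600 \cdot 1369 - 6 = 821400 - 6 = 821394$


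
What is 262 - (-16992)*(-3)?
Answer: -50714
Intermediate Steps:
262 - (-16992)*(-3) = 262 - 96*531 = 262 - 50976 = -50714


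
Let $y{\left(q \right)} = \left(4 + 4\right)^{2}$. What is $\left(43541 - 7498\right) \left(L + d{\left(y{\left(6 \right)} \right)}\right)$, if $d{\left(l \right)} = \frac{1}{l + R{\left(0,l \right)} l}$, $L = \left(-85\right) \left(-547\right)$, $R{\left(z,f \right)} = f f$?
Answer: $\frac{439413223117323}{262208} \approx 1.6758 \cdot 10^{9}$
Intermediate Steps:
$R{\left(z,f \right)} = f^{2}$
$L = 46495$
$y{\left(q \right)} = 64$ ($y{\left(q \right)} = 8^{2} = 64$)
$d{\left(l \right)} = \frac{1}{l + l^{3}}$ ($d{\left(l \right)} = \frac{1}{l + l^{2} l} = \frac{1}{l + l^{3}}$)
$\left(43541 - 7498\right) \left(L + d{\left(y{\left(6 \right)} \right)}\right) = \left(43541 - 7498\right) \left(46495 + \frac{1}{64 + 64^{3}}\right) = 36043 \left(46495 + \frac{1}{64 + 262144}\right) = 36043 \left(46495 + \frac{1}{262208}\right) = 36043 \cdot \frac{12191360961}{262208} = \frac{439413223117323}{262208}$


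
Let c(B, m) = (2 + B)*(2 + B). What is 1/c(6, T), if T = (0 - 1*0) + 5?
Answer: 1/64 ≈ 0.015625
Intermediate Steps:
T = 5 (T = (0 + 0) + 5 = 0 + 5 = 5)
c(B, m) = (2 + B)²
1/c(6, T) = 1/((2 + 6)²) = 1/(8²) = 1/64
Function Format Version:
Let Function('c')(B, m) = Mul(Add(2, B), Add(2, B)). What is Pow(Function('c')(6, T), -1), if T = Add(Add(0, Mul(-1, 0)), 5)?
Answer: Rational(1, 64) ≈ 0.015625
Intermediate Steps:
T = 5 (T = Add(Add(0, 0), 5) = Add(0, 5) = 5)
Function('c')(B, m) = Pow(Add(2, B), 2)
Pow(Function('c')(6, T), -1) = Pow(Pow(Add(2, 6), 2), -1) = Pow(Pow(8, 2), -1) = Pow(64, -1) = Rational(1, 64)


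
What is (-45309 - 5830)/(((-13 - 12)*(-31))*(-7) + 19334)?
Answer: -51139/13909 ≈ -3.6767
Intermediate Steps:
(-45309 - 5830)/(((-13 - 12)*(-31))*(-7) + 19334) = -51139/(-25*(-31)*(-7) + 19334) = -51139/(775*(-7) + 19334) = -51139/(-5425 + 19334) = -51139/13909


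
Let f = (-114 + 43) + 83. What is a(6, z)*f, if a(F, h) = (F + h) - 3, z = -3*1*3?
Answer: -72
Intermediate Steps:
z = -9 (z = -3*3 = -9)
a(F, h) = -3 + F + h
f = 12 (f = -71 + 83 = 12)
a(6, z)*f = (-3 + 6 - 9)*12 = -6*12 = -72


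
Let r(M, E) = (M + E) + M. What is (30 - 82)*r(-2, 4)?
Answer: 0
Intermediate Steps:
r(M, E) = E + 2*M (r(M, E) = (E + M) + M = E + 2*M)
(30 - 82)*r(-2, 4) = (30 - 82)*(4 + 2*(-2)) = -52*(4 - 4) = -52*0 = 0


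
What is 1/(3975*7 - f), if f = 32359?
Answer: -1/4534 ≈ -0.00022056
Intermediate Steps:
1/(3975*7 - f) = 1/(3975*7 - 1*32359) = 1/(27825 - 32359) = 1/(-4534) = -1/4534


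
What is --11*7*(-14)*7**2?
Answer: -52822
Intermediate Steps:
--11*7*(-14)*7**2 = -(-77*(-14))*49 = -1078*49 = -1*52822 = -52822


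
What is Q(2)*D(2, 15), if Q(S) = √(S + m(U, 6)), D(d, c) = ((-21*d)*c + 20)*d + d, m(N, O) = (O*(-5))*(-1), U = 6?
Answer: -4872*√2 ≈ -6890.0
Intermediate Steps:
m(N, O) = 5*O (m(N, O) = -5*O*(-1) = 5*O)
D(d, c) = d + d*(20 - 21*c*d) (D(d, c) = (-21*c*d + 20)*d + d = (20 - 21*c*d)*d + d = d*(20 - 21*c*d) + d = d + d*(20 - 21*c*d))
Q(S) = √(30 + S) (Q(S) = √(S + 5*6) = √(S + 30) = √(30 + S))
Q(2)*D(2, 15) = √(30 + 2)*(21*2*(1 - 1*15*2)) = √32*(21*2*(1 - 30)) = (4*√2)*(21*2*(-29)) = (4*√2)*(-1218) = -4872*√2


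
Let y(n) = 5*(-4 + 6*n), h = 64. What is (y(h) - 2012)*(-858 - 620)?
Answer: 165536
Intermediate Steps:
y(n) = -20 + 30*n
(y(h) - 2012)*(-858 - 620) = ((-20 + 30*64) - 2012)*(-858 - 620) = ((-20 + 1920) - 2012)*(-1478) = (1900 - 2012)*(-1478) = -112*(-1478) = 165536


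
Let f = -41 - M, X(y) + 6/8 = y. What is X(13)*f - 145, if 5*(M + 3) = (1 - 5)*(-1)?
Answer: -6203/10 ≈ -620.30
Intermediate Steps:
M = -11/5 (M = -3 + ((1 - 5)*(-1))/5 = -3 + (-4*(-1))/5 = -3 + (1/5)*4 = -3 + 4/5 = -11/5 ≈ -2.2000)
X(y) = -3/4 + y
f = -194/5 (f = -41 - 1*(-11/5) = -41 + 11/5 = -194/5 ≈ -38.800)
X(13)*f - 145 = (-3/4 + 13)*(-194/5) - 145 = (49/4)*(-194/5) - 145 = -4753/10 - 145 = -6203/10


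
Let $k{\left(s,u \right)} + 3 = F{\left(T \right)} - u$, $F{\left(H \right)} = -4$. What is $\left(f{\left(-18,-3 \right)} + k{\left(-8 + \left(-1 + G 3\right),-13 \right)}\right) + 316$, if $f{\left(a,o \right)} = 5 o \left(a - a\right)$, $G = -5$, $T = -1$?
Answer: $322$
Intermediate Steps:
$f{\left(a,o \right)} = 0$ ($f{\left(a,o \right)} = 5 o 0 = 0$)
$k{\left(s,u \right)} = -7 - u$ ($k{\left(s,u \right)} = -3 - \left(4 + u\right) = -7 - u$)
$\left(f{\left(-18,-3 \right)} + k{\left(-8 + \left(-1 + G 3\right),-13 \right)}\right) + 316 = \left(0 - -6\right) + 316 = \left(0 + \left(-7 + 13\right)\right) + 316 = \left(0 + 6\right) + 316 = 6 + 316 = 322$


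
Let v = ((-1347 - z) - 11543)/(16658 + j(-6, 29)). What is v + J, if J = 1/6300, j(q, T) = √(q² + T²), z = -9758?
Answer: -109470501571/582724982700 + 1044*√877/92496029 ≈ -0.18753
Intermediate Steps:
j(q, T) = √(T² + q²)
v = -3132/(16658 + √877) (v = ((-1347 - 1*(-9758)) - 11543)/(16658 + √(29² + (-6)²)) = ((-1347 + 9758) - 11543)/(16658 + √(841 + 36)) = (8411 - 11543)/(16658 + √877) = -3132/(16658 + √877) ≈ -0.18768)
J = 1/6300 ≈ 0.00015873
v + J = (-17390952/92496029 + 1044*√877/92496029) + 1/6300 = -109470501571/582724982700 + 1044*√877/92496029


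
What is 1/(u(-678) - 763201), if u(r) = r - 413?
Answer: -1/764292 ≈ -1.3084e-6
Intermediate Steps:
u(r) = -413 + r
1/(u(-678) - 763201) = 1/((-413 - 678) - 763201) = 1/(-1091 - 763201) = 1/(-764292) = -1/764292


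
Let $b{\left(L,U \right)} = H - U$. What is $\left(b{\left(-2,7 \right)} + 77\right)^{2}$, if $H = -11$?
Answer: $3481$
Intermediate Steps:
$b{\left(L,U \right)} = -11 - U$
$\left(b{\left(-2,7 \right)} + 77\right)^{2} = \left(\left(-11 - 7\right) + 77\right)^{2} = \left(-18 + 77\right)^{2} = 59^{2} = 3481$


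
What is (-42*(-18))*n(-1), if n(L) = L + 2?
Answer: 756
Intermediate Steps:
n(L) = 2 + L
(-42*(-18))*n(-1) = (-42*(-18))*(2 - 1) = 756*1 = 756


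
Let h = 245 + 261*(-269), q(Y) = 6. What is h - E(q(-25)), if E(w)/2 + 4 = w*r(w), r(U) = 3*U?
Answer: -70172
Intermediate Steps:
E(w) = -8 + 6*w**2 (E(w) = -8 + 2*(w*(3*w)) = -8 + 2*(3*w**2) = -8 + 6*w**2)
h = -69964 (h = 245 - 70209 = -69964)
h - E(q(-25)) = -69964 - (-8 + 6*6**2) = -69964 - (-8 + 6*36) = -69964 - (-8 + 216) = -69964 - 1*208 = -69964 - 208 = -70172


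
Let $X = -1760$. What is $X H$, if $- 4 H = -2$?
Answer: $-880$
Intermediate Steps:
$H = \frac{1}{2}$ ($H = \left(- \frac{1}{4}\right) \left(-2\right) = \frac{1}{2} \approx 0.5$)
$X H = \left(-1760\right) \frac{1}{2} = -880$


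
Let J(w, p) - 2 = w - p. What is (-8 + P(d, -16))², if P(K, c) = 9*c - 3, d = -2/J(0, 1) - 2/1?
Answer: 24025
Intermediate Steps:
J(w, p) = 2 + w - p (J(w, p) = 2 + (w - p) = 2 + w - p)
d = -4 (d = -2/(2 + 0 - 1*1) - 2/1 = -2/(2 + 0 - 1) - 2*1 = -2/1 - 2 = -2*1 - 2 = -2 - 2 = -4)
P(K, c) = -3 + 9*c
(-8 + P(d, -16))² = (-8 + (-3 + 9*(-16)))² = (-8 + (-3 - 144))² = (-8 - 147)² = (-155)² = 24025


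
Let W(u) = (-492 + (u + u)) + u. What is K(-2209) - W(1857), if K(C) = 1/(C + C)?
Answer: -22439023/4418 ≈ -5079.0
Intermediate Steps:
K(C) = 1/(2*C)
W(u) = -492 + 3*u (W(u) = (-492 + 2*u) + u = -492 + 3*u)
K(-2209) - W(1857) = (½)/(-2209) - (-492 + 3*1857) = (½)*(-1/2209) - (-492 + 5571) = -1/4418 - 1*5079 = -1/4418 - 5079 = -22439023/4418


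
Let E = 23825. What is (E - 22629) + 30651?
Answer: 31847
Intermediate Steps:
(E - 22629) + 30651 = (23825 - 22629) + 30651 = 1196 + 30651 = 31847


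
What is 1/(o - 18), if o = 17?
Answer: -1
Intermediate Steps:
1/(o - 18) = 1/(17 - 18) = 1/(-1) = -1*1 = -1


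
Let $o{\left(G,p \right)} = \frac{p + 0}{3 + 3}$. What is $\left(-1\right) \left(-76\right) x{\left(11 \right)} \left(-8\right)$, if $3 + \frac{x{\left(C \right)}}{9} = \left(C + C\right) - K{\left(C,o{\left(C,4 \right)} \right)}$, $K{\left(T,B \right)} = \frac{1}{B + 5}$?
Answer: $- \frac{1751040}{17} \approx -1.03 \cdot 10^{5}$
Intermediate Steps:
$o{\left(G,p \right)} = \frac{p}{6}$
$K{\left(T,B \right)} = \frac{1}{5 + B}$
$x{\left(C \right)} = - \frac{486}{17} + 18 C$ ($x{\left(C \right)} = -27 + 9 \left(\left(C + C\right) - \frac{1}{5 + \frac{1}{6} \cdot 4}\right) = -27 + 9 \left(2 C - \frac{1}{5 + \frac{2}{3}}\right) = -27 + 9 \left(2 C - \frac{1}{\frac{17}{3}}\right) = -27 + 9 \left(2 C - \frac{3}{17}\right) = -27 + 9 \left(- \frac{3}{17} + 2 C\right) = -27 + \left(- \frac{27}{17} + 18 C\right) = - \frac{486}{17} + 18 C$)
$\left(-1\right) \left(-76\right) x{\left(11 \right)} \left(-8\right) = \left(-1\right) \left(-76\right) \left(- \frac{486}{17} + 18 \cdot 11\right) \left(-8\right) = 76 \left(- \frac{486}{17} + 198\right) \left(-8\right) = 76 \cdot \frac{2880}{17} \left(-8\right) = \frac{218880}{17} \left(-8\right) = - \frac{1751040}{17}$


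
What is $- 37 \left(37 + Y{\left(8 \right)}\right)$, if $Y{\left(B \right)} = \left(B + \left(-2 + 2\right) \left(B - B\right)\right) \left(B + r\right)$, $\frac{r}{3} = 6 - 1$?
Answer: $-8177$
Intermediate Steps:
$r = 15$ ($r = 3 \left(6 - 1\right) = 3 \cdot 5 = 15$)
$Y{\left(B \right)} = B \left(15 + B\right)$ ($Y{\left(B \right)} = \left(B + \left(-2 + 2\right) \left(B - B\right)\right) \left(B + 15\right) = \left(B + 0 \cdot 0\right) \left(15 + B\right) = \left(B + 0\right) \left(15 + B\right) = B \left(15 + B\right)$)
$- 37 \left(37 + Y{\left(8 \right)}\right) = - 37 \left(37 + 8 \left(15 + 8\right)\right) = - 37 \left(37 + 8 \cdot 23\right) = - 37 \left(37 + 184\right) = \left(-37\right) 221 = -8177$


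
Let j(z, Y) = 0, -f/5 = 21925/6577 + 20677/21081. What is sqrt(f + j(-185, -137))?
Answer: I*sqrt(414696894685976490)/138649737 ≈ 4.6446*I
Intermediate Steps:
f = -2990967770/138649737 (f = -5*(21925/6577 + 20677/21081) = -5*598193554/138649737 = -2990967770/138649737 ≈ -21.572)
sqrt(f + j(-185, -137)) = sqrt(-2990967770/138649737 + 0) = sqrt(-2990967770/138649737) = I*sqrt(414696894685976490)/138649737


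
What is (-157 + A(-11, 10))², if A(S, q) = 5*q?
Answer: 11449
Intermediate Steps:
(-157 + A(-11, 10))² = (-157 + 5*10)² = (-157 + 50)² = (-107)² = 11449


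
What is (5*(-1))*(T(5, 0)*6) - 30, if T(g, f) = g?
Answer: -180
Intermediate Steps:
(5*(-1))*(T(5, 0)*6) - 30 = (5*(-1))*(5*6) - 30 = -5*30 - 30 = -150 - 30 = -180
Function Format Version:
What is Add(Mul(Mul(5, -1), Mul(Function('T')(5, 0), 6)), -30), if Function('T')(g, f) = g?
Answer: -180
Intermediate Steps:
Add(Mul(Mul(5, -1), Mul(Function('T')(5, 0), 6)), -30) = Add(Mul(Mul(5, -1), Mul(5, 6)), -30) = Add(Mul(-5, 30), -30) = Add(-150, -30) = -180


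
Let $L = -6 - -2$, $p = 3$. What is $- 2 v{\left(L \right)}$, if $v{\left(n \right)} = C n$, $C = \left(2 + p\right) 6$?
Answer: $240$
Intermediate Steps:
$L = -4$ ($L = -6 + 2 = -4$)
$C = 30$ ($C = \left(2 + 3\right) 6 = 5 \cdot 6 = 30$)
$v{\left(n \right)} = 30 n$
$- 2 v{\left(L \right)} = - 2 \cdot 30 \left(-4\right) = \left(-2\right) \left(-120\right) = 240$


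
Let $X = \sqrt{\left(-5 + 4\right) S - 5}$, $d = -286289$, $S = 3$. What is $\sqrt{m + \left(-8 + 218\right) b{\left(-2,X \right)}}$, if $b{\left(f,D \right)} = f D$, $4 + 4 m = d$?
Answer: $\frac{\sqrt{-286293 - 3360 i \sqrt{2}}}{2} \approx 2.2201 - 267.54 i$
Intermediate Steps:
$m = - \frac{286293}{4}$ ($m = -1 + \frac{1}{4} \left(-286289\right) = -1 - \frac{286289}{4} = - \frac{286293}{4} \approx -71573.0$)
$X = 2 i \sqrt{2}$ ($X = \sqrt{\left(-5 + 4\right) 3 - 5} = \sqrt{\left(-1\right) 3 - 5} = \sqrt{-3 - 5} = \sqrt{-8} = 2 i \sqrt{2} \approx 2.8284 i$)
$b{\left(f,D \right)} = D f$
$\sqrt{m + \left(-8 + 218\right) b{\left(-2,X \right)}} = \sqrt{- \frac{286293}{4} + \left(-8 + 218\right) 2 i \sqrt{2} \left(-2\right)} = \sqrt{- \frac{286293}{4} + 210 \left(- 4 i \sqrt{2}\right)} = \sqrt{- \frac{286293}{4} - 840 i \sqrt{2}}$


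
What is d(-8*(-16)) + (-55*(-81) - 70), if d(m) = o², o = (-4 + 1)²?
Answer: 4466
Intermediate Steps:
o = 9 (o = (-3)² = 9)
d(m) = 81 (d(m) = 9² = 81)
d(-8*(-16)) + (-55*(-81) - 70) = 81 + (-55*(-81) - 70) = 81 + (4455 - 70) = 81 + 4385 = 4466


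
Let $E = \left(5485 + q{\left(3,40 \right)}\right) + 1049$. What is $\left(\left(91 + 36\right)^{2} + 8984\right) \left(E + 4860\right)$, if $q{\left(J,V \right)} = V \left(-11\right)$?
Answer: $275087802$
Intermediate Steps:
$q{\left(J,V \right)} = - 11 V$
$E = 6094$ ($E = \left(5485 - 440\right) + 1049 = 5045 + 1049 = 6094$)
$\left(\left(91 + 36\right)^{2} + 8984\right) \left(E + 4860\right) = \left(\left(91 + 36\right)^{2} + 8984\right) \left(6094 + 4860\right) = \left(127^{2} + 8984\right) 10954 = \left(16129 + 8984\right) 10954 = 25113 \cdot 10954 = 275087802$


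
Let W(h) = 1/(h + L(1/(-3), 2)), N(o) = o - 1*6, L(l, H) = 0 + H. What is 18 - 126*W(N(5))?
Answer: -108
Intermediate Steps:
L(l, H) = H
N(o) = -6 + o (N(o) = o - 6 = -6 + o)
W(h) = 1/(2 + h) (W(h) = 1/(h + 2) = 1/(2 + h))
18 - 126*W(N(5)) = 18 - 126/(2 + (-6 + 5)) = 18 - 126/(2 - 1) = 18 - 126/1 = 18 - 126*1 = 18 - 126 = -108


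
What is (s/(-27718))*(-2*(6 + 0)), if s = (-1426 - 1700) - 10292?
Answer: -80508/13859 ≈ -5.8091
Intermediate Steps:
s = -13418 (s = -3126 - 10292 = -13418)
(s/(-27718))*(-2*(6 + 0)) = (-13418/(-27718))*(-2*(6 + 0)) = (-13418*(-1/27718))*(-2*6) = (6709/13859)*(-12) = -80508/13859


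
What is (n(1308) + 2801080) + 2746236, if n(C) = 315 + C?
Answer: 5548939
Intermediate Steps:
(n(1308) + 2801080) + 2746236 = ((315 + 1308) + 2801080) + 2746236 = (1623 + 2801080) + 2746236 = 2802703 + 2746236 = 5548939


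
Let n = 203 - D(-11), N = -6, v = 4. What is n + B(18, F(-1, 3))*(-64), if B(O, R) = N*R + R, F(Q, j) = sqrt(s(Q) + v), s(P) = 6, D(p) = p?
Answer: 214 + 320*sqrt(10) ≈ 1225.9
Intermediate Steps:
n = 214 (n = 203 - 1*(-11) = 203 + 11 = 214)
F(Q, j) = sqrt(10) (F(Q, j) = sqrt(6 + 4) = sqrt(10))
B(O, R) = -5*R (B(O, R) = -6*R + R = -5*R)
n + B(18, F(-1, 3))*(-64) = 214 - 5*sqrt(10)*(-64) = 214 + 320*sqrt(10)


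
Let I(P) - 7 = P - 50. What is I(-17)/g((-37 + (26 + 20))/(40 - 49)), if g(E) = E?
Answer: 60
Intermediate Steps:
I(P) = -43 + P (I(P) = 7 + (P - 50) = 7 + (-50 + P) = -43 + P)
I(-17)/g((-37 + (26 + 20))/(40 - 49)) = (-43 - 17)/(((-37 + (26 + 20))/(40 - 49))) = -60*(-9/(-37 + 46)) = -60/(9*(-⅑)) = -60/(-1) = -60*(-1) = 60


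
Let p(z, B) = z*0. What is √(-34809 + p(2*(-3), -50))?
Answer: I*√34809 ≈ 186.57*I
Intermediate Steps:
p(z, B) = 0
√(-34809 + p(2*(-3), -50)) = √(-34809 + 0) = √(-34809) = I*√34809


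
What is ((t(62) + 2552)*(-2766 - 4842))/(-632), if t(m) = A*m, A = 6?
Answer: 2780724/79 ≈ 35199.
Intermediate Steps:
t(m) = 6*m
((t(62) + 2552)*(-2766 - 4842))/(-632) = ((6*62 + 2552)*(-2766 - 4842))/(-632) = ((372 + 2552)*(-7608))*(-1/632) = (2924*(-7608))*(-1/632) = -22245792*(-1/632) = 2780724/79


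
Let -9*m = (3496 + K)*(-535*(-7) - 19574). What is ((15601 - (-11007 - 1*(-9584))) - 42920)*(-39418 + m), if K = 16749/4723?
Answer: -2243904127737064/14169 ≈ -1.5837e+11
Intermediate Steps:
K = 16749/4723 (K = 16749*(1/4723) = 16749/4723 ≈ 3.5463)
m = 261627362953/42507 (m = -(3496 + 16749/4723)*(-535*(-7) - 19574)/9 = -16528357*(3745 - 19574)/42507 = -16528357*(-15829)/42507 = -⅑*(-261627362953/4723) = 261627362953/42507 ≈ 6.1549e+6)
((15601 - (-11007 - 1*(-9584))) - 42920)*(-39418 + m) = ((15601 - (-11007 - 1*(-9584))) - 42920)*(-39418 + 261627362953/42507) = ((15601 - (-11007 + 9584)) - 42920)*(259951822027/42507) = ((15601 - 1*(-1423)) - 42920)*(259951822027/42507) = ((15601 + 1423) - 42920)*(259951822027/42507) = (17024 - 42920)*(259951822027/42507) = -25896*259951822027/42507 = -2243904127737064/14169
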